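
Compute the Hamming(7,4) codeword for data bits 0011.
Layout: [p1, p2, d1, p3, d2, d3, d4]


Parity bits: p1=1, p2=0, p3=0

1000011


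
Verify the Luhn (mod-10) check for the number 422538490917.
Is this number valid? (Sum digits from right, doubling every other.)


Luhn sum = 68
68 mod 10 = 8

Invalid (Luhn sum mod 10 = 8)


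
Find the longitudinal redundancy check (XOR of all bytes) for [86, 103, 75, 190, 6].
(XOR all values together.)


XOR chain: 86 ^ 103 ^ 75 ^ 190 ^ 6 = 194

194


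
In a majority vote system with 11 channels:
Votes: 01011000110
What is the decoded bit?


Ones: 5 out of 11
Threshold: 6

0 (5/11 voted 1)


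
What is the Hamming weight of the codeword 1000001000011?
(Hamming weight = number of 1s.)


Counting 1s in 1000001000011

4


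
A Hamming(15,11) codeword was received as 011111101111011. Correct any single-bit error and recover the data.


Syndrome = 4: error at position 4

Data: 11111111011 (corrected bit 4)


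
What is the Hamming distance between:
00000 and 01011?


XOR: 01011
Count of 1s: 3

3


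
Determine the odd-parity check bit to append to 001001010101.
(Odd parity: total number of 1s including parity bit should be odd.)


Number of 1s in data: 5
Parity bit: 0

0


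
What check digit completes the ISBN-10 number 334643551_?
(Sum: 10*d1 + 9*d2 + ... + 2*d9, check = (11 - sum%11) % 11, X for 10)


Weighted sum: 207
207 mod 11 = 9

Check digit: 2


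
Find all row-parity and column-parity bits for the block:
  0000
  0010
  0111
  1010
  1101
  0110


Row parities: 011010
Column parities: 0100

Row P: 011010, Col P: 0100, Corner: 1


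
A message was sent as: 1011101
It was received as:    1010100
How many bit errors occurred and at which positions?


XOR: 0001001

2 error(s) at position(s): 3, 6


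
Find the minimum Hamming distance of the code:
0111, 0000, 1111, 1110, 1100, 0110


Comparing all pairs, minimum distance: 1
Can detect 0 errors, correct 0 errors

1


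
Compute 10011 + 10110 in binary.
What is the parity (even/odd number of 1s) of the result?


10011 = 19
10110 = 22
Sum = 41 = 101001
1s count = 3

odd parity (3 ones in 101001)


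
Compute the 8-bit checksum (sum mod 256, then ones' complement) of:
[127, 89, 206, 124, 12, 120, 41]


Sum = 719 mod 256 = 207
Complement = 48

48


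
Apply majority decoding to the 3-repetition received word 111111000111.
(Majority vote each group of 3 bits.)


Groups: 111, 111, 000, 111
Majority votes: 1101

1101


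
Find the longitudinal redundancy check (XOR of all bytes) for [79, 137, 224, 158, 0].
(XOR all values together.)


XOR chain: 79 ^ 137 ^ 224 ^ 158 ^ 0 = 184

184


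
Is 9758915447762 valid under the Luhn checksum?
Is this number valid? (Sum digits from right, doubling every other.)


Luhn sum = 71
71 mod 10 = 1

Invalid (Luhn sum mod 10 = 1)


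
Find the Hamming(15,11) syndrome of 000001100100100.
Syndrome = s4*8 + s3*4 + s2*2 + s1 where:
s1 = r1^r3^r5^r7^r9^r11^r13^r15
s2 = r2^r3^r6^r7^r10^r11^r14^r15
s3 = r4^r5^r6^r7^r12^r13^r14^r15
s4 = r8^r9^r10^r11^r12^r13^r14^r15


s1=0, s2=1, s3=1, s4=0

Syndrome = 6 (error at position 6)


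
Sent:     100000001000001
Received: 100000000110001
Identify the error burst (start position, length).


XOR: 000000001110000

Burst at position 8, length 3


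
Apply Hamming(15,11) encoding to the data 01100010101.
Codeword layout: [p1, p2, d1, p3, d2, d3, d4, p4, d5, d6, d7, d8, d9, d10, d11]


Parity bits: p1=0, p2=1, p3=0, p4=1

010011010010101


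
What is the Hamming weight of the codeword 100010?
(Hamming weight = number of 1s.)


Counting 1s in 100010

2


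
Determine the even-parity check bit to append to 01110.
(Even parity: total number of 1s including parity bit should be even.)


Number of 1s in data: 3
Parity bit: 1

1


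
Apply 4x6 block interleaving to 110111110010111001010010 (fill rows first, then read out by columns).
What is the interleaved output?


Matrix:
  110111
  110010
  111001
  010010
Read columns: 111011110010100011011010

111011110010100011011010


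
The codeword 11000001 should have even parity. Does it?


Number of 1s: 3

No, parity error (3 ones)


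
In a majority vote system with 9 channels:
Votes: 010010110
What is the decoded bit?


Ones: 4 out of 9
Threshold: 5

0 (4/9 voted 1)


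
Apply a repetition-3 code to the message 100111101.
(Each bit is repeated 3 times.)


Each bit -> 3 copies

111000000111111111111000111


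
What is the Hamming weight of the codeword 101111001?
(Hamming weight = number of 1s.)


Counting 1s in 101111001

6


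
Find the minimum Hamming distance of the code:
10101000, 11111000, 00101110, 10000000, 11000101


Comparing all pairs, minimum distance: 2
Can detect 1 errors, correct 0 errors

2


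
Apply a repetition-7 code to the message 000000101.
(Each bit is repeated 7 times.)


Each bit -> 7 copies

000000000000000000000000000000000000000000111111100000001111111


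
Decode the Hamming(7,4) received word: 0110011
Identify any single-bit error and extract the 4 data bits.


Syndrome = 0: no error detected

Data: 1011 (no errors)


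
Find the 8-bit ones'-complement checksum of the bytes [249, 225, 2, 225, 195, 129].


Sum = 1025 mod 256 = 1
Complement = 254

254


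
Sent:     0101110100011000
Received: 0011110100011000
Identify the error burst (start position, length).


XOR: 0110000000000000

Burst at position 1, length 2


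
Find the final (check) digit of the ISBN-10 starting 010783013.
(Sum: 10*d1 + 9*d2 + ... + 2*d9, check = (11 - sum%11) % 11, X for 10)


Weighted sum: 130
130 mod 11 = 9

Check digit: 2


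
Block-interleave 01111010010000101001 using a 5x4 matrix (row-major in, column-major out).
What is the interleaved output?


Matrix:
  0111
  1010
  0100
  0010
  1001
Read columns: 01001101001101010001

01001101001101010001


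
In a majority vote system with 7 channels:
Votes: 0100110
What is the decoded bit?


Ones: 3 out of 7
Threshold: 4

0 (3/7 voted 1)


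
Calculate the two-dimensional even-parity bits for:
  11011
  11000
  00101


Row parities: 000
Column parities: 00110

Row P: 000, Col P: 00110, Corner: 0


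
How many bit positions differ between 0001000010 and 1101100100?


XOR: 1100100110
Count of 1s: 5

5


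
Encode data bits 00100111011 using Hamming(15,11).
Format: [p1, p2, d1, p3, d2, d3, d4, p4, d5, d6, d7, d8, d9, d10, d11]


Parity bits: p1=0, p2=1, p3=0, p4=1

010001010111011


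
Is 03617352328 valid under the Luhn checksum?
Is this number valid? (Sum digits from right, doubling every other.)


Luhn sum = 51
51 mod 10 = 1

Invalid (Luhn sum mod 10 = 1)


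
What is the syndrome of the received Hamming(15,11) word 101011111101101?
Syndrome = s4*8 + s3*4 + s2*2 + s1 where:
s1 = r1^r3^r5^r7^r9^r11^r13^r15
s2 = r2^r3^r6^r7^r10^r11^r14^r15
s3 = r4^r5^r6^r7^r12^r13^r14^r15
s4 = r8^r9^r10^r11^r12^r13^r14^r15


s1=1, s2=1, s3=0, s4=0

Syndrome = 3 (error at position 3)


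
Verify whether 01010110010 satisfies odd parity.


Number of 1s: 5

Yes, parity is correct (5 ones)


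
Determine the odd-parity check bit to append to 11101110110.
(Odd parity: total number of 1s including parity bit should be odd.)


Number of 1s in data: 8
Parity bit: 1

1


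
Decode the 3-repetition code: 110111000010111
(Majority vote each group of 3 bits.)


Groups: 110, 111, 000, 010, 111
Majority votes: 11001

11001


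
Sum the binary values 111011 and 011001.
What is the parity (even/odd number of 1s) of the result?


111011 = 59
011001 = 25
Sum = 84 = 1010100
1s count = 3

odd parity (3 ones in 1010100)


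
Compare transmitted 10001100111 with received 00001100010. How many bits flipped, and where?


XOR: 10000000101

3 error(s) at position(s): 0, 8, 10


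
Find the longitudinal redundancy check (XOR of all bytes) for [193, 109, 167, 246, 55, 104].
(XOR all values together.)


XOR chain: 193 ^ 109 ^ 167 ^ 246 ^ 55 ^ 104 = 162

162


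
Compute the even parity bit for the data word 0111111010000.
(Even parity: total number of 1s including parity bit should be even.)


Number of 1s in data: 7
Parity bit: 1

1


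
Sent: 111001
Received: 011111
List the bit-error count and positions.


XOR: 100110

3 error(s) at position(s): 0, 3, 4


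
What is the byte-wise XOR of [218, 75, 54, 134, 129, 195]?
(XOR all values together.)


XOR chain: 218 ^ 75 ^ 54 ^ 134 ^ 129 ^ 195 = 99

99


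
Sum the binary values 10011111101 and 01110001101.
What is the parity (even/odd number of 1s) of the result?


10011111101 = 1277
01110001101 = 909
Sum = 2186 = 100010001010
1s count = 4

even parity (4 ones in 100010001010)


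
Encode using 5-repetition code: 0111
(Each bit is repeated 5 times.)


Each bit -> 5 copies

00000111111111111111


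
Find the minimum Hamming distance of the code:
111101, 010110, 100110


Comparing all pairs, minimum distance: 2
Can detect 1 errors, correct 0 errors

2


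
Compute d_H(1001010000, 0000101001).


XOR: 1001111001
Count of 1s: 6

6


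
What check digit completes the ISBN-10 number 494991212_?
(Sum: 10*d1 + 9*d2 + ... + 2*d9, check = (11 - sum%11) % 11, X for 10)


Weighted sum: 290
290 mod 11 = 4

Check digit: 7


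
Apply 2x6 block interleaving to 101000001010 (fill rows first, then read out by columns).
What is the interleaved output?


Matrix:
  101000
  001010
Read columns: 100011000100

100011000100


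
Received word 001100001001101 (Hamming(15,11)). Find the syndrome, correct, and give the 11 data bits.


Syndrome = 0: no error detected

Data: 10001001101 (no errors)


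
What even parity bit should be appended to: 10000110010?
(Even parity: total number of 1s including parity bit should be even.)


Number of 1s in data: 4
Parity bit: 0

0


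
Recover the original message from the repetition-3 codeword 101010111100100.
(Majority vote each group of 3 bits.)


Groups: 101, 010, 111, 100, 100
Majority votes: 10100

10100


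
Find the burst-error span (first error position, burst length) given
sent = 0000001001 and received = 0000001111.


XOR: 0000000110

Burst at position 7, length 2


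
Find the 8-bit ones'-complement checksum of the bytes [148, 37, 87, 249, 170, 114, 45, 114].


Sum = 964 mod 256 = 196
Complement = 59

59


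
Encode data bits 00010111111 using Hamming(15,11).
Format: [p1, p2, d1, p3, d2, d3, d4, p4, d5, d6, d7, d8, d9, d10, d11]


Parity bits: p1=0, p2=1, p3=1, p4=0

010100100111111


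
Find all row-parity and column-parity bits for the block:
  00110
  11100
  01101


Row parities: 011
Column parities: 10111

Row P: 011, Col P: 10111, Corner: 0


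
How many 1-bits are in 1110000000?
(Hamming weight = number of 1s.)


Counting 1s in 1110000000

3


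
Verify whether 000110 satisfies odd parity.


Number of 1s: 2

No, parity error (2 ones)


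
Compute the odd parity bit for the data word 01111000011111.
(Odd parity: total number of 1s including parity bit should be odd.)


Number of 1s in data: 9
Parity bit: 0

0


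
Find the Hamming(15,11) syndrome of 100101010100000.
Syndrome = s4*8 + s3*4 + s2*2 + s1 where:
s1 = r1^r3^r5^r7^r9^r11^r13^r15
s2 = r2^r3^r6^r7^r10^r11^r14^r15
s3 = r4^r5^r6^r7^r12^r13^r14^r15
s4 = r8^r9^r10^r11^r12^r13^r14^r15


s1=1, s2=0, s3=0, s4=0

Syndrome = 1 (error at position 1)


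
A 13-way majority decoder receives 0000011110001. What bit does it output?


Ones: 5 out of 13
Threshold: 7

0 (5/13 voted 1)


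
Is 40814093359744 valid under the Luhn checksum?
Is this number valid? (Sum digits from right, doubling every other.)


Luhn sum = 75
75 mod 10 = 5

Invalid (Luhn sum mod 10 = 5)


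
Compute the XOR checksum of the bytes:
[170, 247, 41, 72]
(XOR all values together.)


XOR chain: 170 ^ 247 ^ 41 ^ 72 = 60

60


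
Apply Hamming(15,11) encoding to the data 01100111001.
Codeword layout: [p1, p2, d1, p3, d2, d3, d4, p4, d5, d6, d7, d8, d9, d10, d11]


Parity bits: p1=1, p2=0, p3=0, p4=0

100011000111001


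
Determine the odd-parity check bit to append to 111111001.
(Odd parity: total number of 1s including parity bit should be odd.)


Number of 1s in data: 7
Parity bit: 0

0


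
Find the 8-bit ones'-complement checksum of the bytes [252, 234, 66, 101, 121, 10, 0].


Sum = 784 mod 256 = 16
Complement = 239

239


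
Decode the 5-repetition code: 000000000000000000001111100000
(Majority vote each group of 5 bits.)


Groups: 00000, 00000, 00000, 00000, 11111, 00000
Majority votes: 000010

000010


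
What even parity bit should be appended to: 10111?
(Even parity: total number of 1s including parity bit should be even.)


Number of 1s in data: 4
Parity bit: 0

0


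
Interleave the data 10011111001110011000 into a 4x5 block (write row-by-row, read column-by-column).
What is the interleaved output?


Matrix:
  10011
  11100
  11100
  11000
Read columns: 11110111011010001000

11110111011010001000


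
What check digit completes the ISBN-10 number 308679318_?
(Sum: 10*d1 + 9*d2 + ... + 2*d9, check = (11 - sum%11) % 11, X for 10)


Weighted sum: 254
254 mod 11 = 1

Check digit: X


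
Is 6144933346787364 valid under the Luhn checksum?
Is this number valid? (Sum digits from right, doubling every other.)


Luhn sum = 79
79 mod 10 = 9

Invalid (Luhn sum mod 10 = 9)


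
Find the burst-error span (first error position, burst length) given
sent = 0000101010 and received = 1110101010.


XOR: 1110000000

Burst at position 0, length 3


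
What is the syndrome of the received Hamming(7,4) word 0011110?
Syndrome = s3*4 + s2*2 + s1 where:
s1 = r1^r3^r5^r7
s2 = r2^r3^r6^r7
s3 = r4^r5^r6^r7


s1=0, s2=0, s3=1

Syndrome = 4 (error at position 4)


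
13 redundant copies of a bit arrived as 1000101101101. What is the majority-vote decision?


Ones: 7 out of 13
Threshold: 7

1 (7/13 voted 1)


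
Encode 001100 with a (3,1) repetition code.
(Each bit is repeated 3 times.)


Each bit -> 3 copies

000000111111000000


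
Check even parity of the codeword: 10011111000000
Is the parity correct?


Number of 1s: 6

Yes, parity is correct (6 ones)


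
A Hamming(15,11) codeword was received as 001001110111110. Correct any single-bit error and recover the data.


Syndrome = 4: error at position 4

Data: 10110111110 (corrected bit 4)


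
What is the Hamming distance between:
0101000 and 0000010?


XOR: 0101010
Count of 1s: 3

3


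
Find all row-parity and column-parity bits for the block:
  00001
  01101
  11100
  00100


Row parities: 1111
Column parities: 10100

Row P: 1111, Col P: 10100, Corner: 0


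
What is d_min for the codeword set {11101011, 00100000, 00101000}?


Comparing all pairs, minimum distance: 1
Can detect 0 errors, correct 0 errors

1


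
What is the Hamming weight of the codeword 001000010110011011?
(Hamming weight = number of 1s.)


Counting 1s in 001000010110011011

8


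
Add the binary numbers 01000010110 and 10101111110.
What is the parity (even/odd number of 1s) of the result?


01000010110 = 534
10101111110 = 1406
Sum = 1940 = 11110010100
1s count = 6

even parity (6 ones in 11110010100)


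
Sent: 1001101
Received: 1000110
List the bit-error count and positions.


XOR: 0001011

3 error(s) at position(s): 3, 5, 6


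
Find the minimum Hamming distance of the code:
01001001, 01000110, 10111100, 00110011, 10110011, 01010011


Comparing all pairs, minimum distance: 1
Can detect 0 errors, correct 0 errors

1


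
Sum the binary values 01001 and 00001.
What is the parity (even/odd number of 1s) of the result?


01001 = 9
00001 = 1
Sum = 10 = 1010
1s count = 2

even parity (2 ones in 1010)


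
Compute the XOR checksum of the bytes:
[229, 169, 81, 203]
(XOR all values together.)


XOR chain: 229 ^ 169 ^ 81 ^ 203 = 214

214


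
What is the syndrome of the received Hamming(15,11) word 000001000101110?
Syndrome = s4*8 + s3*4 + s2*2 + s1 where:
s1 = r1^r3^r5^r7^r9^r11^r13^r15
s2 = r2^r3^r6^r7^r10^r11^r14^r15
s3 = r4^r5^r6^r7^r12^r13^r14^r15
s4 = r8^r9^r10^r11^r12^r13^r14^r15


s1=1, s2=1, s3=0, s4=0

Syndrome = 3 (error at position 3)


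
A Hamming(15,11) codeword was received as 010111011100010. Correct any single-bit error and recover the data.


Syndrome = 0: no error detected

Data: 01101100010 (no errors)


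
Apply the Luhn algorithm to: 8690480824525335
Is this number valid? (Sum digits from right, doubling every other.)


Luhn sum = 72
72 mod 10 = 2

Invalid (Luhn sum mod 10 = 2)


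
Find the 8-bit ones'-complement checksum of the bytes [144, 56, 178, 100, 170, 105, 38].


Sum = 791 mod 256 = 23
Complement = 232

232


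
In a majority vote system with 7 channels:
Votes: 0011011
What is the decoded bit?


Ones: 4 out of 7
Threshold: 4

1 (4/7 voted 1)


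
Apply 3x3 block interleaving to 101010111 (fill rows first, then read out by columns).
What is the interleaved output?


Matrix:
  101
  010
  111
Read columns: 101011101

101011101


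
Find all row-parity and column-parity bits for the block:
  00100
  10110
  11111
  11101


Row parities: 1110
Column parities: 10000

Row P: 1110, Col P: 10000, Corner: 1


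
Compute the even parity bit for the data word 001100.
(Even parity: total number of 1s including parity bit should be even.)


Number of 1s in data: 2
Parity bit: 0

0


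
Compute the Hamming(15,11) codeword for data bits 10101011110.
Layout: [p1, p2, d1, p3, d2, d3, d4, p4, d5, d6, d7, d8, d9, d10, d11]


Parity bits: p1=0, p2=0, p3=0, p4=1

001001011011110


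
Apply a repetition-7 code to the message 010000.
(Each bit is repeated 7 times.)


Each bit -> 7 copies

000000011111110000000000000000000000000000


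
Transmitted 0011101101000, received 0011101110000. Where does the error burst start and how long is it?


XOR: 0000000011000

Burst at position 8, length 2


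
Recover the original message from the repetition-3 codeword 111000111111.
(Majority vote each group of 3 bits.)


Groups: 111, 000, 111, 111
Majority votes: 1011

1011


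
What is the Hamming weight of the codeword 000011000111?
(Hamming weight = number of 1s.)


Counting 1s in 000011000111

5


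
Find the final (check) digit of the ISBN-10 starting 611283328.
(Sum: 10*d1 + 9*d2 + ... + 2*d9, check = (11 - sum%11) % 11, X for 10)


Weighted sum: 188
188 mod 11 = 1

Check digit: X


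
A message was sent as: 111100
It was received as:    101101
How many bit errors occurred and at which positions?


XOR: 010001

2 error(s) at position(s): 1, 5


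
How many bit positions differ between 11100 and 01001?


XOR: 10101
Count of 1s: 3

3


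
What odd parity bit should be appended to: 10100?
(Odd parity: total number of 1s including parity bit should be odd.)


Number of 1s in data: 2
Parity bit: 1

1


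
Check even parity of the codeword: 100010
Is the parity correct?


Number of 1s: 2

Yes, parity is correct (2 ones)


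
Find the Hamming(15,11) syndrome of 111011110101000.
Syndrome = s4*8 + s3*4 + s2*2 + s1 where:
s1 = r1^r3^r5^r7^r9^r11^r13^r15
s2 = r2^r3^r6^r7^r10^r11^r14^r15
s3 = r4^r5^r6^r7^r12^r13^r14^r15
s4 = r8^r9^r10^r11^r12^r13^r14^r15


s1=0, s2=1, s3=0, s4=1

Syndrome = 10 (error at position 10)


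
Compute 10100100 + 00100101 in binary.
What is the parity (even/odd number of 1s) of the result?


10100100 = 164
00100101 = 37
Sum = 201 = 11001001
1s count = 4

even parity (4 ones in 11001001)


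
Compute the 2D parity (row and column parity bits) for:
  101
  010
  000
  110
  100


Row parities: 01001
Column parities: 101

Row P: 01001, Col P: 101, Corner: 0


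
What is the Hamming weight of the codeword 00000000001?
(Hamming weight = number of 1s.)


Counting 1s in 00000000001

1


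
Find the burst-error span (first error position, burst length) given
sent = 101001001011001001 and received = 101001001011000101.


XOR: 000000000000001100

Burst at position 14, length 2


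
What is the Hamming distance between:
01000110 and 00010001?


XOR: 01010111
Count of 1s: 5

5


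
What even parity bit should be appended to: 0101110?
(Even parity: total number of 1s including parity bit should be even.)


Number of 1s in data: 4
Parity bit: 0

0


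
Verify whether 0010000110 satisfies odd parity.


Number of 1s: 3

Yes, parity is correct (3 ones)


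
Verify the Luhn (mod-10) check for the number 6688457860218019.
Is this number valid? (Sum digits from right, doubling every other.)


Luhn sum = 76
76 mod 10 = 6

Invalid (Luhn sum mod 10 = 6)


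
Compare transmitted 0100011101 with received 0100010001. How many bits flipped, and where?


XOR: 0000001100

2 error(s) at position(s): 6, 7


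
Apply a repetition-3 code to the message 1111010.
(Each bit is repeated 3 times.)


Each bit -> 3 copies

111111111111000111000


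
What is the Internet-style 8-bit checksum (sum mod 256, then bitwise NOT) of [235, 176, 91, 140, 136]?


Sum = 778 mod 256 = 10
Complement = 245

245


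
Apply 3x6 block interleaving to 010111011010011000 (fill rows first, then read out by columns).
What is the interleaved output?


Matrix:
  010111
  011010
  011000
Read columns: 000111011100110100

000111011100110100


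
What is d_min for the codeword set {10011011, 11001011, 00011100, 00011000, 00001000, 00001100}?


Comparing all pairs, minimum distance: 1
Can detect 0 errors, correct 0 errors

1


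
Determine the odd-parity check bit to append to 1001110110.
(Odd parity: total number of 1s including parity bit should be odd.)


Number of 1s in data: 6
Parity bit: 1

1


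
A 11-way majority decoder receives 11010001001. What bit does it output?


Ones: 5 out of 11
Threshold: 6

0 (5/11 voted 1)


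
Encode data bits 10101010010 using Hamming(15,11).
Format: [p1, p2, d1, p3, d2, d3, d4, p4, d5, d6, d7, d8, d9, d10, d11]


Parity bits: p1=1, p2=0, p3=0, p4=1

101001011010010


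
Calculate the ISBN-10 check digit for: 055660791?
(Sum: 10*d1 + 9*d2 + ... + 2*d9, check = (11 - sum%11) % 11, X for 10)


Weighted sum: 220
220 mod 11 = 0

Check digit: 0


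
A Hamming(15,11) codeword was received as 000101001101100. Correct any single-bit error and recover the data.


Syndrome = 0: no error detected

Data: 00101101100 (no errors)


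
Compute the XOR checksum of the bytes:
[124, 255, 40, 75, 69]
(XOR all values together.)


XOR chain: 124 ^ 255 ^ 40 ^ 75 ^ 69 = 165

165


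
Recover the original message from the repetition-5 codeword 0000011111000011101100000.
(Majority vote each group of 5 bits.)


Groups: 00000, 11111, 00001, 11011, 00000
Majority votes: 01010

01010


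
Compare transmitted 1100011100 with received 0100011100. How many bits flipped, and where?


XOR: 1000000000

1 error(s) at position(s): 0


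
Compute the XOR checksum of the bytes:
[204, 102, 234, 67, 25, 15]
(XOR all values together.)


XOR chain: 204 ^ 102 ^ 234 ^ 67 ^ 25 ^ 15 = 21

21


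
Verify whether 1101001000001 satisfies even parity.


Number of 1s: 5

No, parity error (5 ones)


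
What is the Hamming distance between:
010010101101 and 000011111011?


XOR: 010001010110
Count of 1s: 5

5


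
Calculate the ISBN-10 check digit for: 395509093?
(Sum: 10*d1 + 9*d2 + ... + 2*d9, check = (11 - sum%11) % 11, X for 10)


Weighted sum: 264
264 mod 11 = 0

Check digit: 0


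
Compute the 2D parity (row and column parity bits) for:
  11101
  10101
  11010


Row parities: 011
Column parities: 10010

Row P: 011, Col P: 10010, Corner: 0


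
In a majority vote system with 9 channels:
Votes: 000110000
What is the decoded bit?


Ones: 2 out of 9
Threshold: 5

0 (2/9 voted 1)


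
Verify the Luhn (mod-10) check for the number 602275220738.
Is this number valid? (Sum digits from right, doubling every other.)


Luhn sum = 46
46 mod 10 = 6

Invalid (Luhn sum mod 10 = 6)


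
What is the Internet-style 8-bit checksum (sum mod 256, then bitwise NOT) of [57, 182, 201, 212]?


Sum = 652 mod 256 = 140
Complement = 115

115


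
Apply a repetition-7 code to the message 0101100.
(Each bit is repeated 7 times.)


Each bit -> 7 copies

0000000111111100000001111111111111100000000000000


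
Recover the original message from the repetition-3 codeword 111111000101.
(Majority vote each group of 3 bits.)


Groups: 111, 111, 000, 101
Majority votes: 1101

1101


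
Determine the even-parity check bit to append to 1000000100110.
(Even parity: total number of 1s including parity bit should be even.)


Number of 1s in data: 4
Parity bit: 0

0


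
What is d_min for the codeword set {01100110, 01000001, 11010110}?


Comparing all pairs, minimum distance: 3
Can detect 2 errors, correct 1 errors

3


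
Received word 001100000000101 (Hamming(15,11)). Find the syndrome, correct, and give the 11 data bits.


Syndrome = 5: error at position 5

Data: 11000000101 (corrected bit 5)


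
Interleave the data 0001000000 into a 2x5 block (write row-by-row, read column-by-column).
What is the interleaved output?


Matrix:
  00010
  00000
Read columns: 0000001000

0000001000


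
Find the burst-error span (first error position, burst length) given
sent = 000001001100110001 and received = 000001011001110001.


XOR: 000000010101000000

Burst at position 7, length 5


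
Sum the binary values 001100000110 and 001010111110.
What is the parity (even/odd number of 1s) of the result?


001100000110 = 774
001010111110 = 702
Sum = 1476 = 10111000100
1s count = 5

odd parity (5 ones in 10111000100)


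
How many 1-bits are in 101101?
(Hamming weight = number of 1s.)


Counting 1s in 101101

4


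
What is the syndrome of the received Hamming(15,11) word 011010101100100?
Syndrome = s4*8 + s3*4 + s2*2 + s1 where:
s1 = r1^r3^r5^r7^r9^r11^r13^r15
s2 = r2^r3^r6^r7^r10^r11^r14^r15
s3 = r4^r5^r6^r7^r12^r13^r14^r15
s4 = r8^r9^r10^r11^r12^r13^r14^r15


s1=1, s2=0, s3=1, s4=1

Syndrome = 13 (error at position 13)


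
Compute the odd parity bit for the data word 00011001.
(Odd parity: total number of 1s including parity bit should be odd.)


Number of 1s in data: 3
Parity bit: 0

0


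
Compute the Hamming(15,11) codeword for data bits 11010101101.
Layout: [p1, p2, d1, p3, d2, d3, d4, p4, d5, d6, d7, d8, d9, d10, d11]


Parity bits: p1=1, p2=0, p3=1, p4=0

101110100101101


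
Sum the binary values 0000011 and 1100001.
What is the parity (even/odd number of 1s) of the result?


0000011 = 3
1100001 = 97
Sum = 100 = 1100100
1s count = 3

odd parity (3 ones in 1100100)


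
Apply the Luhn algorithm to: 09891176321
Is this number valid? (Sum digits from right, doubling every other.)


Luhn sum = 47
47 mod 10 = 7

Invalid (Luhn sum mod 10 = 7)


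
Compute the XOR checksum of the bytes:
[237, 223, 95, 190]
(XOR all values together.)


XOR chain: 237 ^ 223 ^ 95 ^ 190 = 211

211


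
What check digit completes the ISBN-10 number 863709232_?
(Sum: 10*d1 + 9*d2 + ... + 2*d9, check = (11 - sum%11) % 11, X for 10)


Weighted sum: 273
273 mod 11 = 9

Check digit: 2


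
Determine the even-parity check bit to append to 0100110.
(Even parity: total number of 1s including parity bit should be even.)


Number of 1s in data: 3
Parity bit: 1

1


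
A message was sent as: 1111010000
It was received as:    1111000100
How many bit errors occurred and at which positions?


XOR: 0000010100

2 error(s) at position(s): 5, 7


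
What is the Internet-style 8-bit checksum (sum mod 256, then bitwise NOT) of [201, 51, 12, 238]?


Sum = 502 mod 256 = 246
Complement = 9

9


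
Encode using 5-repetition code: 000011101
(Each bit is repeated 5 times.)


Each bit -> 5 copies

000000000000000000001111111111111110000011111


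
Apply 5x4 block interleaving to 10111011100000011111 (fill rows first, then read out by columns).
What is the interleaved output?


Matrix:
  1011
  1011
  1000
  0001
  1111
Read columns: 11101000011100111011

11101000011100111011


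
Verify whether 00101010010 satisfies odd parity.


Number of 1s: 4

No, parity error (4 ones)


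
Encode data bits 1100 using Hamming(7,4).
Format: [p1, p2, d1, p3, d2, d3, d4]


Parity bits: p1=0, p2=1, p3=1

0111100


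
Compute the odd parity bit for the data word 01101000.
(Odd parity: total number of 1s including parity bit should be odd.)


Number of 1s in data: 3
Parity bit: 0

0


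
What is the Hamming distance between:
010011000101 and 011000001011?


XOR: 001011001110
Count of 1s: 6

6


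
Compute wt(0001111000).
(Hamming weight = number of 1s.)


Counting 1s in 0001111000

4


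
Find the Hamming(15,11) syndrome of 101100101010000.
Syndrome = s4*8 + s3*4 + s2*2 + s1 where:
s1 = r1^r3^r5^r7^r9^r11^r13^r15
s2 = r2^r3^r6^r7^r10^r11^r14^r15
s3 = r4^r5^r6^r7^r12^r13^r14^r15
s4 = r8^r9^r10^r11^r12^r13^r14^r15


s1=1, s2=1, s3=0, s4=0

Syndrome = 3 (error at position 3)


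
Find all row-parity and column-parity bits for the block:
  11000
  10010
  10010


Row parities: 000
Column parities: 11000

Row P: 000, Col P: 11000, Corner: 0


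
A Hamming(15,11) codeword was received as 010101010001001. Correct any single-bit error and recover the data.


Syndrome = 11: error at position 11

Data: 00100011001 (corrected bit 11)


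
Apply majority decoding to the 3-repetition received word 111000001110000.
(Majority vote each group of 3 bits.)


Groups: 111, 000, 001, 110, 000
Majority votes: 10010

10010


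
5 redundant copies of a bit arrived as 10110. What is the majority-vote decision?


Ones: 3 out of 5
Threshold: 3

1 (3/5 voted 1)


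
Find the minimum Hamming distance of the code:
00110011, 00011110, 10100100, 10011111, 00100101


Comparing all pairs, minimum distance: 2
Can detect 1 errors, correct 0 errors

2


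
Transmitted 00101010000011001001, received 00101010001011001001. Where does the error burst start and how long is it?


XOR: 00000000001000000000

Burst at position 10, length 1


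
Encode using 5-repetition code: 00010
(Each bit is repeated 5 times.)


Each bit -> 5 copies

0000000000000001111100000


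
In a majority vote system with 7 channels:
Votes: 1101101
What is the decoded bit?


Ones: 5 out of 7
Threshold: 4

1 (5/7 voted 1)


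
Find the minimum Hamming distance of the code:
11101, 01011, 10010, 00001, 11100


Comparing all pairs, minimum distance: 1
Can detect 0 errors, correct 0 errors

1


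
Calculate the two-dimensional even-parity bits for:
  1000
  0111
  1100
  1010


Row parities: 1100
Column parities: 1001

Row P: 1100, Col P: 1001, Corner: 0


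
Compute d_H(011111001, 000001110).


XOR: 011110111
Count of 1s: 7

7


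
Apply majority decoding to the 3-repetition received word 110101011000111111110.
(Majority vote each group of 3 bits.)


Groups: 110, 101, 011, 000, 111, 111, 110
Majority votes: 1110111

1110111


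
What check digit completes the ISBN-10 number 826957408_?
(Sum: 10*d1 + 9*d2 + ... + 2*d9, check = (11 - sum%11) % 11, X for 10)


Weighted sum: 306
306 mod 11 = 9

Check digit: 2


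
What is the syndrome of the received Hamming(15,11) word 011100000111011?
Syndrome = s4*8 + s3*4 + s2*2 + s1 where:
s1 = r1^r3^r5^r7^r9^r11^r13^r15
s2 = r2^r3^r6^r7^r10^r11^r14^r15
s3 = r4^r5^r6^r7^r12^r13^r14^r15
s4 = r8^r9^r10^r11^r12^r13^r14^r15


s1=1, s2=0, s3=0, s4=1

Syndrome = 9 (error at position 9)


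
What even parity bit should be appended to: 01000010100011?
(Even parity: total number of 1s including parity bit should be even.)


Number of 1s in data: 5
Parity bit: 1

1


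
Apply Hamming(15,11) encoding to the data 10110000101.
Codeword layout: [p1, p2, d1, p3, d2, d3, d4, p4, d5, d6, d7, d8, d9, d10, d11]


Parity bits: p1=0, p2=0, p3=0, p4=0

001001100000101


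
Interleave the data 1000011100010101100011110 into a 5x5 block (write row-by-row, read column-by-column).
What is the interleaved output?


Matrix:
  10000
  11100
  01010
  11000
  11110
Read columns: 1101101111010010010100000

1101101111010010010100000


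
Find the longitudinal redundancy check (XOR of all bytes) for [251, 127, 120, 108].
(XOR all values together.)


XOR chain: 251 ^ 127 ^ 120 ^ 108 = 144

144


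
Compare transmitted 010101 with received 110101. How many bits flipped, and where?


XOR: 100000

1 error(s) at position(s): 0


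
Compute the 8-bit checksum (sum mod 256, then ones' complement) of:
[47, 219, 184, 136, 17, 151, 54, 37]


Sum = 845 mod 256 = 77
Complement = 178

178


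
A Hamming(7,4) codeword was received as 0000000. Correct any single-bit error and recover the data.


Syndrome = 0: no error detected

Data: 0000 (no errors)


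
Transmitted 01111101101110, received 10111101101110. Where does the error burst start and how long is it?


XOR: 11000000000000

Burst at position 0, length 2


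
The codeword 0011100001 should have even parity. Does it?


Number of 1s: 4

Yes, parity is correct (4 ones)


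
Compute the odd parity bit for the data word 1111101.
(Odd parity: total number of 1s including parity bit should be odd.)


Number of 1s in data: 6
Parity bit: 1

1


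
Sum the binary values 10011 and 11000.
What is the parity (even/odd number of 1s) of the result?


10011 = 19
11000 = 24
Sum = 43 = 101011
1s count = 4

even parity (4 ones in 101011)


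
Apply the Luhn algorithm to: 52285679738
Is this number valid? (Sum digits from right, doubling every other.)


Luhn sum = 63
63 mod 10 = 3

Invalid (Luhn sum mod 10 = 3)


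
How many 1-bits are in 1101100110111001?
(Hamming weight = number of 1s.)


Counting 1s in 1101100110111001

10


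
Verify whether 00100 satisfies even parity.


Number of 1s: 1

No, parity error (1 ones)


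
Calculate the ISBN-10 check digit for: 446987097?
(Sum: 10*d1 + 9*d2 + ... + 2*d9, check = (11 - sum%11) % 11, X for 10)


Weighted sum: 311
311 mod 11 = 3

Check digit: 8


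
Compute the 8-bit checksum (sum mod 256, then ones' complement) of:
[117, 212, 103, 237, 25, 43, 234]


Sum = 971 mod 256 = 203
Complement = 52

52


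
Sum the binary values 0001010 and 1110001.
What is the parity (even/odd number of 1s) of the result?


0001010 = 10
1110001 = 113
Sum = 123 = 1111011
1s count = 6

even parity (6 ones in 1111011)


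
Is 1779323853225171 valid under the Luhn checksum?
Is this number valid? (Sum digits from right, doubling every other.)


Luhn sum = 63
63 mod 10 = 3

Invalid (Luhn sum mod 10 = 3)


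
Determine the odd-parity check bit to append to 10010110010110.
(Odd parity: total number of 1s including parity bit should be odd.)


Number of 1s in data: 7
Parity bit: 0

0


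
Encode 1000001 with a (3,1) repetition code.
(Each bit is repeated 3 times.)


Each bit -> 3 copies

111000000000000000111


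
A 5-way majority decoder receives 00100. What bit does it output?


Ones: 1 out of 5
Threshold: 3

0 (1/5 voted 1)


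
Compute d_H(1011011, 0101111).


XOR: 1110100
Count of 1s: 4

4


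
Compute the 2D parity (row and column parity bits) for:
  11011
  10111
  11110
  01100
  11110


Row parities: 00000
Column parities: 00000

Row P: 00000, Col P: 00000, Corner: 0


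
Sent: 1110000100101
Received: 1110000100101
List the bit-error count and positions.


XOR: 0000000000000

0 errors (received matches sent)


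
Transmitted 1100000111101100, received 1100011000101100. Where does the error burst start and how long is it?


XOR: 0000011111000000

Burst at position 5, length 5


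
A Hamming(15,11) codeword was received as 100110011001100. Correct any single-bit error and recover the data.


Syndrome = 0: no error detected

Data: 01001001100 (no errors)


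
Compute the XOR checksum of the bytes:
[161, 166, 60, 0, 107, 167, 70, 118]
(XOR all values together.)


XOR chain: 161 ^ 166 ^ 60 ^ 0 ^ 107 ^ 167 ^ 70 ^ 118 = 199

199


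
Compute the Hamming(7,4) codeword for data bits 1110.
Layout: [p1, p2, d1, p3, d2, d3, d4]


Parity bits: p1=0, p2=0, p3=0

0010110


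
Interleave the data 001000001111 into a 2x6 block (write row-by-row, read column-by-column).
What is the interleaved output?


Matrix:
  001000
  001111
Read columns: 000011010101

000011010101


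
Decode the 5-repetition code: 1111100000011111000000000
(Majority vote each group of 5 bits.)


Groups: 11111, 00000, 01111, 10000, 00000
Majority votes: 10100

10100


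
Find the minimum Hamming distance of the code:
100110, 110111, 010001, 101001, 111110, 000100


Comparing all pairs, minimum distance: 2
Can detect 1 errors, correct 0 errors

2


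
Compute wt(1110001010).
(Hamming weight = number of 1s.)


Counting 1s in 1110001010

5


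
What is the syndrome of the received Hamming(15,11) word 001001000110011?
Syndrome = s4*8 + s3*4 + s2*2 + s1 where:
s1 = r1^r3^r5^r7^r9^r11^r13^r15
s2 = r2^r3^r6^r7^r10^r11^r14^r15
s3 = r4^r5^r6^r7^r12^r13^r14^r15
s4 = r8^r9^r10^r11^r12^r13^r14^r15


s1=1, s2=0, s3=1, s4=0

Syndrome = 5 (error at position 5)


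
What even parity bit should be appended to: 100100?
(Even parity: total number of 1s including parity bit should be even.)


Number of 1s in data: 2
Parity bit: 0

0


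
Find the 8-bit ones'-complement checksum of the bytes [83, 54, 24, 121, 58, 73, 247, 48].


Sum = 708 mod 256 = 196
Complement = 59

59


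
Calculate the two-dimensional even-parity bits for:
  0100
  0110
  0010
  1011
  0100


Row parities: 10111
Column parities: 1111

Row P: 10111, Col P: 1111, Corner: 0


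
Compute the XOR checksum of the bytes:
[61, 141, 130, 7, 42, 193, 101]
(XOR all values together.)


XOR chain: 61 ^ 141 ^ 130 ^ 7 ^ 42 ^ 193 ^ 101 = 187

187


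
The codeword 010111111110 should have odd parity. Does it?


Number of 1s: 9

Yes, parity is correct (9 ones)


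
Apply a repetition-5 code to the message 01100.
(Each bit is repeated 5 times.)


Each bit -> 5 copies

0000011111111110000000000


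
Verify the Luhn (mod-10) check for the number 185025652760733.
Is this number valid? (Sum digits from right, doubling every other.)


Luhn sum = 52
52 mod 10 = 2

Invalid (Luhn sum mod 10 = 2)


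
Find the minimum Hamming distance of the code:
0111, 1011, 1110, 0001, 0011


Comparing all pairs, minimum distance: 1
Can detect 0 errors, correct 0 errors

1


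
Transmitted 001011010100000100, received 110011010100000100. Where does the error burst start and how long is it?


XOR: 111000000000000000

Burst at position 0, length 3


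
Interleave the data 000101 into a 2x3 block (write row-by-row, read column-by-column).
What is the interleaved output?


Matrix:
  000
  101
Read columns: 010001

010001


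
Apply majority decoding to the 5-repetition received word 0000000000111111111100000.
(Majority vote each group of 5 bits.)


Groups: 00000, 00000, 11111, 11111, 00000
Majority votes: 00110

00110


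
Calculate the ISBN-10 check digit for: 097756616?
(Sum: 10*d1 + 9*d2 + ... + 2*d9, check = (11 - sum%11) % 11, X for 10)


Weighted sum: 285
285 mod 11 = 10

Check digit: 1


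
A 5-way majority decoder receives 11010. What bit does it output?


Ones: 3 out of 5
Threshold: 3

1 (3/5 voted 1)
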